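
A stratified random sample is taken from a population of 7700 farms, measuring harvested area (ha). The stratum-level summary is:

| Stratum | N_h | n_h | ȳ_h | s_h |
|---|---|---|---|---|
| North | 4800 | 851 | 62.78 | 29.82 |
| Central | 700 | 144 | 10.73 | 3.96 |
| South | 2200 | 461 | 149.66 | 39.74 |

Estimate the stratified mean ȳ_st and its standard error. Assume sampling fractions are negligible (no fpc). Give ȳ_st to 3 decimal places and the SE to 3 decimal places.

ȳ_st = Σ W_h ȳ_h = (4800·62.78 + 700·10.73 + 2200·149.66)/7700 = 82.87104
V̂(ȳ_st) = Σ W_h² s_h²/n_h, with W_h = N_h/N and N = 7700:
  stratum North: (4800/7700)²·29.82²/851 = 0.406057
  stratum Central: (700/7700)²·3.96²/144 = 0.0009
  stratum South: (2200/7700)²·39.74²/461 = 0.279653
V̂(ȳ_st) = 0.686609
SE(ȳ_st) = √0.686609 = 0.828619

ȳ_st ≈ 82.871, SE ≈ 0.829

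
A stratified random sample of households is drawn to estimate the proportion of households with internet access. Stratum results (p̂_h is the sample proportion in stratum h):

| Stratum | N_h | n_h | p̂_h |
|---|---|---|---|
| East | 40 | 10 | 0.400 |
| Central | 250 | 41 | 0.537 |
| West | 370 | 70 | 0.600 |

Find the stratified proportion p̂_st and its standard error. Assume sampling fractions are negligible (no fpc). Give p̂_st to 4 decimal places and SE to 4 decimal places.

N = 660; stratum weights W_h = N_h/N.
p̂_st = Σ W_h p̂_h = (40·0.400 + 250·0.537 + 370·0.600)/660 = 0.56402
V̂(p̂_st) = Σ W_h² p̂_h(1−p̂_h)/(n_h−1):
  stratum East: (40/660)²·0.400·0.600/9 = 9.79492e-05
  stratum Central: (250/660)²·0.537·0.463/40 = 0.000891841
  stratum West: (370/660)²·0.600·0.400/69 = 0.00109314
V̂(p̂_st) = 0.00208294; SE = √V̂ = 0.0456392

p̂_st ≈ 0.5640, SE ≈ 0.0456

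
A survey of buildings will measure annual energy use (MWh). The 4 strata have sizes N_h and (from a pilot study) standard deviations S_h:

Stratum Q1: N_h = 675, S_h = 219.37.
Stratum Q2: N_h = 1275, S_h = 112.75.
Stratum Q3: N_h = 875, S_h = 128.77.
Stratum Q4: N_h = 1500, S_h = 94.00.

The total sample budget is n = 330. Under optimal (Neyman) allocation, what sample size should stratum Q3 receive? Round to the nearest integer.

68

Neyman allocation: n_h = n · N_h S_h / Σ N_i S_i, with n = 330.
  stratum Q1: N_h·S_h = 675·219.37 = 148074.75
  stratum Q2: N_h·S_h = 1275·112.75 = 143756.25
  stratum Q3: N_h·S_h = 875·128.77 = 112673.75
  stratum Q4: N_h·S_h = 1500·94.00 = 141000.00
Σ N_h S_h = 545504.75
n for stratum Q3 = 330·112673.75/545504.75 = 68.161 → 68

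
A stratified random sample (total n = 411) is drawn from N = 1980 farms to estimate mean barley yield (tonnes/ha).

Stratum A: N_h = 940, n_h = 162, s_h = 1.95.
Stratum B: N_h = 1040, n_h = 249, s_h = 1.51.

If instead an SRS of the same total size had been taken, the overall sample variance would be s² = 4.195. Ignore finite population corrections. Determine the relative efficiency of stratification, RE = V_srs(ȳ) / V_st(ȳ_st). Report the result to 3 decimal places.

V̂(ȳ_st) = Σ W_h² s_h²/n_h, with W_h = N_h/N and N = 1980:
  stratum A: (940/1980)²·1.95²/162 = 0.00529029
  stratum B: (1040/1980)²·1.51²/249 = 0.00252633
V_st = 0.00781663
V_srs = s²/n = 4.195/411 = 0.0102068
Relative efficiency = V_srs / V_st = 0.0102068/0.00781663 = 1.3058

RE ≈ 1.306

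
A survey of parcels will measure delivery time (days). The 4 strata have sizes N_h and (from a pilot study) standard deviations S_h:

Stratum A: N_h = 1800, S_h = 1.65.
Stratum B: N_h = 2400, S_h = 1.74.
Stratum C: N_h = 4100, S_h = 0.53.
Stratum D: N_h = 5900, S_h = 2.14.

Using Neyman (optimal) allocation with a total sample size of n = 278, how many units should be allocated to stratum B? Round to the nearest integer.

53

Neyman allocation: n_h = n · N_h S_h / Σ N_i S_i, with n = 278.
  stratum A: N_h·S_h = 1800·1.65 = 2970.00
  stratum B: N_h·S_h = 2400·1.74 = 4176.00
  stratum C: N_h·S_h = 4100·0.53 = 2173.00
  stratum D: N_h·S_h = 5900·2.14 = 12626.00
Σ N_h S_h = 21945.00
n for stratum B = 278·4176.00/21945.00 = 52.902 → 53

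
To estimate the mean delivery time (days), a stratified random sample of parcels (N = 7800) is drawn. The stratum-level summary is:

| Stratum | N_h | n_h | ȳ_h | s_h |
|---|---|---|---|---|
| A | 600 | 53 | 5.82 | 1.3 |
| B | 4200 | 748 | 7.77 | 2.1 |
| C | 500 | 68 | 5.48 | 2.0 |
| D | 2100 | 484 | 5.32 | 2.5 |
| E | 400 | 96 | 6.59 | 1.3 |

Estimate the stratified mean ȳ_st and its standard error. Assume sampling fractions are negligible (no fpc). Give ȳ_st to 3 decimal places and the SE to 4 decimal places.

ȳ_st = Σ W_h ȳ_h = (600·5.82 + 4200·7.77 + 500·5.48 + 2100·5.32 + 400·6.59)/7800 = 6.75308
V̂(ȳ_st) = Σ W_h² s_h²/n_h, with W_h = N_h/N and N = 7800:
  stratum A: (600/7800)²·1.3²/53 = 0.000188679
  stratum B: (4200/7800)²·2.1²/748 = 0.00170941
  stratum C: (500/7800)²·2.0²/68 = 0.000241714
  stratum D: (2100/7800)²·2.5²/484 = 0.000936018
  stratum E: (400/7800)²·1.3²/96 = 4.62963e-05
V̂(ȳ_st) = 0.00312212
SE(ȳ_st) = √0.00312212 = 0.0558759

ȳ_st ≈ 6.753, SE ≈ 0.0559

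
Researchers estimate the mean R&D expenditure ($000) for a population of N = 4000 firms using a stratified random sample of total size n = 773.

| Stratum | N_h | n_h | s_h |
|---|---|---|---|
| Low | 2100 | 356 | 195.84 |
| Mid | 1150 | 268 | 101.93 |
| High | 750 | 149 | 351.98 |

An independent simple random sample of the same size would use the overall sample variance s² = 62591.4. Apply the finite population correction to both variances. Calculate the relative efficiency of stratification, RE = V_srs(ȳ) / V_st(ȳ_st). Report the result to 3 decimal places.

V̂(ȳ_st) = Σ W_h² (1 − n_h/N_h) s_h²/n_h, with W_h = N_h/N and N = 4000:
  stratum Low: (2100/4000)²·(1 − 356/2100)·195.84²/356 = 24.6603
  stratum Mid: (1150/4000)²·(1 − 268/1150)·101.93²/268 = 2.45763
  stratum High: (750/4000)²·(1 − 149/750)·351.98²/149 = 23.4242
V_st = 50.5422
V_srs = (1 − 773/4000)·62591.4/773 = 65.3242
Relative efficiency = V_srs / V_st = 65.3242/50.5422 = 1.2925

RE ≈ 1.292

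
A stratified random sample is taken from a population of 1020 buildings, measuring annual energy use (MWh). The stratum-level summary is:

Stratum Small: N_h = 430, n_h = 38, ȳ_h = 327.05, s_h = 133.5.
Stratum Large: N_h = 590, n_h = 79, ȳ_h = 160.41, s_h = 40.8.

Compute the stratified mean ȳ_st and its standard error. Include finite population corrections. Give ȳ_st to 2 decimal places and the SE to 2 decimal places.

ȳ_st = Σ W_h ȳ_h = (430·327.05 + 590·160.41)/1020 = 230.66020
V̂(ȳ_st) = Σ W_h² (1 − n_h/N_h) s_h²/n_h, with W_h = N_h/N and N = 1020:
  stratum Small: (430/1020)²·(1 − 38/430)·133.5²/38 = 75.9859
  stratum Large: (590/1020)²·(1 − 79/590)·40.8²/79 = 6.10613
V̂(ȳ_st) = 82.092
SE(ȳ_st) = √82.092 = 9.06047

ȳ_st ≈ 230.66, SE ≈ 9.06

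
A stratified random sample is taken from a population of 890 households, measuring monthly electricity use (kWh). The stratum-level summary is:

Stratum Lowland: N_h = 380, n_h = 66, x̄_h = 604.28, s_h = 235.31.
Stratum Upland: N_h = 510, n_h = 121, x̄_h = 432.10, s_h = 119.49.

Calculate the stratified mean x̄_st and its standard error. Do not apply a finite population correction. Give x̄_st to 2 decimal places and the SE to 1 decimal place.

x̄_st = Σ W_h x̄_h = (380·604.28 + 510·432.10)/890 = 505.61506
V̂(x̄_st) = Σ W_h² s_h²/n_h, with W_h = N_h/N and N = 890:
  stratum Lowland: (380/890)²·235.31²/66 = 152.941
  stratum Upland: (510/890)²·119.49²/121 = 38.747
V̂(x̄_st) = 191.688
SE(x̄_st) = √191.688 = 13.8451

x̄_st ≈ 505.62, SE ≈ 13.8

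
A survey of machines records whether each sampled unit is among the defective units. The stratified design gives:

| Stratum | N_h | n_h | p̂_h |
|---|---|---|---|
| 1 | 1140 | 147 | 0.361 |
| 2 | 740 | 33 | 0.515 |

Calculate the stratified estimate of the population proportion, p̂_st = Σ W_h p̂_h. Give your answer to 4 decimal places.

p̂_st ≈ 0.4216

N = 1880; stratum weights W_h = N_h/N.
p̂_st = Σ W_h p̂_h = (1140·0.361 + 740·0.515)/1880 = 0.42162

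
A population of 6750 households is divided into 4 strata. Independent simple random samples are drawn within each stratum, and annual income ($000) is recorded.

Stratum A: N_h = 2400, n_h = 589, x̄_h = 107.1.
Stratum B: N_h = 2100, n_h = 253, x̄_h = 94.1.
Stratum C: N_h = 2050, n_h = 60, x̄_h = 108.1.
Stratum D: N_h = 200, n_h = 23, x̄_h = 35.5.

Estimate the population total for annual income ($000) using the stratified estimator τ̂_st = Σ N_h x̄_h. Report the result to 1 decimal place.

τ̂_st ≈ 683355.0

τ̂_st = Σ N_h x̄_h = 2400·107.1 + 2100·94.1 + 2050·108.1 + 200·35.5 = 683355.0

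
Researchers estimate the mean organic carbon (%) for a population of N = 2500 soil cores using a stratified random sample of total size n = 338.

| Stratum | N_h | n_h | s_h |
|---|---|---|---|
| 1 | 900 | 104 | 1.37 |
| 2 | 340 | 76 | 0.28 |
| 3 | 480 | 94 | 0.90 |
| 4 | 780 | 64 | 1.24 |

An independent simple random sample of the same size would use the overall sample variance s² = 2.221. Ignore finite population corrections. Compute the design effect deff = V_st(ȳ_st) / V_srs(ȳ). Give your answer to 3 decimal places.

deff ≈ 0.763

V̂(ȳ_st) = Σ W_h² s_h²/n_h, with W_h = N_h/N and N = 2500:
  stratum 1: (900/2500)²·1.37²/104 = 0.00233891
  stratum 2: (340/2500)²·0.28²/76 = 1.90801e-05
  stratum 3: (480/2500)²·0.90²/94 = 0.000317658
  stratum 4: (780/2500)²·1.24²/64 = 0.00233869
V_st = 0.00501433
V_srs = s²/n = 2.221/338 = 0.00657101
deff = V_st / V_srs = 0.00501433/0.00657101 = 0.7631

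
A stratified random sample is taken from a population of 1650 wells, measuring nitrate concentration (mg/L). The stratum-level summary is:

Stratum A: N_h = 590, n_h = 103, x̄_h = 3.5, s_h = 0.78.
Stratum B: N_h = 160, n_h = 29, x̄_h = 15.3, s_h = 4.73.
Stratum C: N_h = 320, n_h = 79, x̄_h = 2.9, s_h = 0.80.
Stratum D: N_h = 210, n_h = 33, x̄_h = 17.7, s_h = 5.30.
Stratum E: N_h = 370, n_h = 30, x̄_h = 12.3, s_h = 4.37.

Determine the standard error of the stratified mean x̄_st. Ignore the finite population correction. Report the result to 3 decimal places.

V̂(x̄_st) = Σ W_h² s_h²/n_h, with W_h = N_h/N and N = 1650:
  stratum A: (590/1650)²·0.78²/103 = 0.000755245
  stratum B: (160/1650)²·4.73²/29 = 0.00725431
  stratum C: (320/1650)²·0.80²/79 = 0.000304709
  stratum D: (210/1650)²·5.30²/33 = 0.0137882
  stratum E: (370/1650)²·4.37²/30 = 0.0320094
V̂(x̄_st) = 0.0541119
SE(x̄_st) = √0.0541119 = 0.23262

SE(x̄_st) ≈ 0.233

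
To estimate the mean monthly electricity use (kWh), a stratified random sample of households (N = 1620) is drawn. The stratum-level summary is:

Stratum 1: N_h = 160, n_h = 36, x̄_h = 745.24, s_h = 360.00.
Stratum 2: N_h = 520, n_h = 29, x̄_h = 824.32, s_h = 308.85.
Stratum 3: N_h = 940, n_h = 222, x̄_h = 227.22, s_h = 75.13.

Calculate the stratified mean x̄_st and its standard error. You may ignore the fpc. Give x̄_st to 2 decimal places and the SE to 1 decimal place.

x̄_st = Σ W_h x̄_h = (160·745.24 + 520·824.32 + 940·227.22)/1620 = 470.04420
V̂(x̄_st) = Σ W_h² s_h²/n_h, with W_h = N_h/N and N = 1620:
  stratum 1: (160/1620)²·360.00²/36 = 35.1166
  stratum 2: (520/1620)²·308.85²/29 = 338.902
  stratum 3: (940/1620)²·75.13²/222 = 8.56051
V̂(x̄_st) = 382.579
SE(x̄_st) = √382.579 = 19.5596

x̄_st ≈ 470.04, SE ≈ 19.6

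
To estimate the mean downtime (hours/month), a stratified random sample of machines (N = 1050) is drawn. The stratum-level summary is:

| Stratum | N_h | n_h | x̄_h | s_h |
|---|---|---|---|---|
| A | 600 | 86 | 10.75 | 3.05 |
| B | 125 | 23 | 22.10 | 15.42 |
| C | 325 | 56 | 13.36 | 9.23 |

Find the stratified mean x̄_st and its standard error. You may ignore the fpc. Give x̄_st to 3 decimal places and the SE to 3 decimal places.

x̄_st = Σ W_h x̄_h = (600·10.75 + 125·22.10 + 325·13.36)/1050 = 12.90905
V̂(x̄_st) = Σ W_h² s_h²/n_h, with W_h = N_h/N and N = 1050:
  stratum A: (600/1050)²·3.05²/86 = 0.0353204
  stratum B: (125/1050)²·15.42²/23 = 0.146515
  stratum C: (325/1050)²·9.23²/56 = 0.145748
V̂(x̄_st) = 0.327584
SE(x̄_st) = √0.327584 = 0.572349

x̄_st ≈ 12.909, SE ≈ 0.572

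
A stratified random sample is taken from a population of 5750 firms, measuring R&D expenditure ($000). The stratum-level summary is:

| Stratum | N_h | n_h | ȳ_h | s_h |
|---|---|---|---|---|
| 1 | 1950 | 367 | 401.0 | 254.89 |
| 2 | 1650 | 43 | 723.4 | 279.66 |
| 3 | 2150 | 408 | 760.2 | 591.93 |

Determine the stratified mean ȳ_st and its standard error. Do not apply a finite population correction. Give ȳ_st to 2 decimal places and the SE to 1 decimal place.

ȳ_st = Σ W_h ȳ_h = (1950·401.0 + 1650·723.4 + 2150·760.2)/5750 = 627.82435
V̂(ȳ_st) = Σ W_h² s_h²/n_h, with W_h = N_h/N and N = 5750:
  stratum 1: (1950/5750)²·254.89²/367 = 20.3598
  stratum 2: (1650/5750)²·279.66²/43 = 149.77
  stratum 3: (2150/5750)²·591.93²/408 = 120.066
V̂(ȳ_st) = 290.196
SE(ȳ_st) = √290.196 = 17.0351

ȳ_st ≈ 627.82, SE ≈ 17.0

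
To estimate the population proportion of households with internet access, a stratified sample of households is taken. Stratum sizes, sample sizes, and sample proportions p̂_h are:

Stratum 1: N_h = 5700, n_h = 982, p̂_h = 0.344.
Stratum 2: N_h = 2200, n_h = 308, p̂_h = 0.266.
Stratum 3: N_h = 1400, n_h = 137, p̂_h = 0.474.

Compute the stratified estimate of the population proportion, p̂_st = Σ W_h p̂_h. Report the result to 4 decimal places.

N = 9300; stratum weights W_h = N_h/N.
p̂_st = Σ W_h p̂_h = (5700·0.344 + 2200·0.266 + 1400·0.474)/9300 = 0.34512

p̂_st ≈ 0.3451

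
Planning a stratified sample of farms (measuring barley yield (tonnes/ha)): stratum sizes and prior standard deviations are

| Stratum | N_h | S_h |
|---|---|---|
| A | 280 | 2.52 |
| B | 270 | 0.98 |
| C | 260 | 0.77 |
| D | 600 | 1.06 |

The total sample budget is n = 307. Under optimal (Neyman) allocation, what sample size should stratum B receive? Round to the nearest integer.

45

Neyman allocation: n_h = n · N_h S_h / Σ N_i S_i, with n = 307.
  stratum A: N_h·S_h = 280·2.52 = 705.60
  stratum B: N_h·S_h = 270·0.98 = 264.60
  stratum C: N_h·S_h = 260·0.77 = 200.20
  stratum D: N_h·S_h = 600·1.06 = 636.00
Σ N_h S_h = 1806.40
n for stratum B = 307·264.60/1806.40 = 44.969 → 45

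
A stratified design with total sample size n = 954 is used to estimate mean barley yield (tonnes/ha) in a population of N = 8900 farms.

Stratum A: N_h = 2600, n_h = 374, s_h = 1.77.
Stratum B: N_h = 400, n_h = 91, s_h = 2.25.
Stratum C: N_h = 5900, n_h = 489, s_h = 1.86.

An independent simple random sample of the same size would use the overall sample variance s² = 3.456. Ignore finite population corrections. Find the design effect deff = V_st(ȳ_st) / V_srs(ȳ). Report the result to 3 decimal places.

V̂(ȳ_st) = Σ W_h² s_h²/n_h, with W_h = N_h/N and N = 8900:
  stratum A: (2600/8900)²·1.77²/374 = 0.000714894
  stratum B: (400/8900)²·2.25²/91 = 0.000112373
  stratum C: (5900/8900)²·1.86²/489 = 0.00310915
V_st = 0.00393641
V_srs = s²/n = 3.456/954 = 0.00362264
deff = V_st / V_srs = 0.00393641/0.00362264 = 1.0866

deff ≈ 1.087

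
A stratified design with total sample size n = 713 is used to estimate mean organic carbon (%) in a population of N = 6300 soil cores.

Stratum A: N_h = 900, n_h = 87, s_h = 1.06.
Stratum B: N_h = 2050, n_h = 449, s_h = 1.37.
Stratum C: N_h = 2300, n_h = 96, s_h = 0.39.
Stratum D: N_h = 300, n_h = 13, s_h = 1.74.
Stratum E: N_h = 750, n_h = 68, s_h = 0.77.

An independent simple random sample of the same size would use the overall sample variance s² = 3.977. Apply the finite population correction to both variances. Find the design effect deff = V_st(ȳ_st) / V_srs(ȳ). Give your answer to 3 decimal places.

V̂(ȳ_st) = Σ W_h² (1 − n_h/N_h) s_h²/n_h, with W_h = N_h/N and N = 6300:
  stratum A: (900/6300)²·(1 − 87/900)·1.06²/87 = 0.000238092
  stratum B: (2050/6300)²·(1 − 449/2050)·1.37²/449 = 0.000345668
  stratum C: (2300/6300)²·(1 − 96/2300)·0.39²/96 = 0.000202356
  stratum D: (300/6300)²·(1 − 13/300)·1.74²/13 = 0.000505216
  stratum E: (750/6300)²·(1 − 68/750)·0.77²/68 = 0.000112367
V_st = 0.0014037
V_srs = (1 − 713/6300)·3.977/713 = 0.00494657
deff = V_st / V_srs = 0.0014037/0.00494657 = 0.2838

deff ≈ 0.284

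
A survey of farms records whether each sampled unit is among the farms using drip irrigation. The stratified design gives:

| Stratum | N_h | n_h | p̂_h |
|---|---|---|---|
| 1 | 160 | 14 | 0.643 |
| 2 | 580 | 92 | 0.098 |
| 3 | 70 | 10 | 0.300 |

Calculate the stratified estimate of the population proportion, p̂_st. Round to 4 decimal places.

p̂_st ≈ 0.2231

N = 810; stratum weights W_h = N_h/N.
p̂_st = Σ W_h p̂_h = (160·0.643 + 580·0.098 + 70·0.300)/810 = 0.22311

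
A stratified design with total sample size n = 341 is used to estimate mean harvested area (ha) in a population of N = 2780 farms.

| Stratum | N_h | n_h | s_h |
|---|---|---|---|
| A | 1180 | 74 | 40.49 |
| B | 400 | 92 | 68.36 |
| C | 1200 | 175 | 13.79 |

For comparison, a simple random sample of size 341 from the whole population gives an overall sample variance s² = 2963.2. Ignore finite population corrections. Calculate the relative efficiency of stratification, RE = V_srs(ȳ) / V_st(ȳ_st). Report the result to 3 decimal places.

RE ≈ 1.657

V̂(ȳ_st) = Σ W_h² s_h²/n_h, with W_h = N_h/N and N = 2780:
  stratum A: (1180/2780)²·40.49²/74 = 3.99152
  stratum B: (400/2780)²·68.36²/92 = 1.05159
  stratum C: (1200/2780)²·13.79²/175 = 0.202471
V_st = 5.24558
V_srs = s²/n = 2963.2/341 = 8.68974
Relative efficiency = V_srs / V_st = 8.68974/5.24558 = 1.6566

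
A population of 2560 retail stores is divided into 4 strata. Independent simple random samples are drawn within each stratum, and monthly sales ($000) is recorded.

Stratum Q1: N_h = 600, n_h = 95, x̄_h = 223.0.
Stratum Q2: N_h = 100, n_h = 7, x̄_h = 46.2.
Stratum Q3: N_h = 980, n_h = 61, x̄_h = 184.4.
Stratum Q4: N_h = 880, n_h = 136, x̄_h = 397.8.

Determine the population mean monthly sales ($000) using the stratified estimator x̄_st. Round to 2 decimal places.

x̄_st ≈ 261.40

N = Σ N_h = 2560. Stratum weights W_h = N_h/N.
x̄_st = (600·223.0 + 100·46.2 + 980·184.4 + 880·397.8) / 2560 = 261.4047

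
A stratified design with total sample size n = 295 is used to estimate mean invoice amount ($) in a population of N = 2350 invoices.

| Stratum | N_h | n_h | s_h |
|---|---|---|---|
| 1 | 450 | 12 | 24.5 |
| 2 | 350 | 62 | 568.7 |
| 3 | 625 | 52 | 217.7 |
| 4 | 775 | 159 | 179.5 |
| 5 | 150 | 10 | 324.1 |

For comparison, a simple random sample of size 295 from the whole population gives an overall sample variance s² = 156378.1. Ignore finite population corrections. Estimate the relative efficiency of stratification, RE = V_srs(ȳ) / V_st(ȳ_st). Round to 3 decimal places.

RE ≈ 2.147

V̂(ȳ_st) = Σ W_h² s_h²/n_h, with W_h = N_h/N and N = 2350:
  stratum 1: (450/2350)²·24.5²/12 = 1.83417
  stratum 2: (350/2350)²·568.7²/62 = 115.711
  stratum 3: (625/2350)²·217.7²/52 = 64.4671
  stratum 4: (775/2350)²·179.5²/159 = 22.0394
  stratum 5: (150/2350)²·324.1²/10 = 42.7962
V_st = 246.848
V_srs = s²/n = 156378.1/295 = 530.095
Relative efficiency = V_srs / V_st = 530.095/246.848 = 2.1475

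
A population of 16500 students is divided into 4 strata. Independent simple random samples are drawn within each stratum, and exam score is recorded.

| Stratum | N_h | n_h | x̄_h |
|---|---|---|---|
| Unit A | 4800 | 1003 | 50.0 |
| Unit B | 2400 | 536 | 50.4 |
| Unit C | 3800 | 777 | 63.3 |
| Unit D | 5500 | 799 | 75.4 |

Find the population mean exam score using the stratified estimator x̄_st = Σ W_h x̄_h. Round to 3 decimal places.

N = Σ N_h = 16500. Stratum weights W_h = N_h/N.
x̄_st = (4800·50.0 + 2400·50.4 + 3800·63.3 + 5500·75.4) / 16500 = 61.58788

x̄_st ≈ 61.588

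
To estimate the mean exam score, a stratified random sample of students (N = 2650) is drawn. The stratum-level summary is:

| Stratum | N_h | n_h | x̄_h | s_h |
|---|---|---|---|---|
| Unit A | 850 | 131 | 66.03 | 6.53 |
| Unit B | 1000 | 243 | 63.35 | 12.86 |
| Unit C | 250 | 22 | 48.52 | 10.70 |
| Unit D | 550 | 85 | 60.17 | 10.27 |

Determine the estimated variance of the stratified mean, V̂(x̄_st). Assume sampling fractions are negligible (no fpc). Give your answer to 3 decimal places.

V̂(x̄_st) ≈ 0.230

V̂(x̄_st) = Σ W_h² s_h²/n_h, with W_h = N_h/N and N = 2650:
  stratum Unit A: (850/2650)²·6.53²/131 = 0.0334889
  stratum Unit B: (1000/2650)²·12.86²/243 = 0.0969134
  stratum Unit C: (250/2650)²·10.70²/22 = 0.0463162
  stratum Unit D: (550/2650)²·10.27²/85 = 0.053451
V̂(x̄_st) = 0.23017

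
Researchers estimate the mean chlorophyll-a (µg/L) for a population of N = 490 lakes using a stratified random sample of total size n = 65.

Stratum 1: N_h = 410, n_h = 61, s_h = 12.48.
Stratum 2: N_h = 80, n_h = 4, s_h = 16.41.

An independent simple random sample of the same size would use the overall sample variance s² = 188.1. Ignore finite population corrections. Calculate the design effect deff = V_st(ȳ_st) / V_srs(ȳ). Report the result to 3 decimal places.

deff ≈ 1.238

V̂(ȳ_st) = Σ W_h² s_h²/n_h, with W_h = N_h/N and N = 490:
  stratum 1: (410/490)²·12.48²/61 = 1.78762
  stratum 2: (80/490)²·16.41²/4 = 1.79451
V_st = 3.58212
V_srs = s²/n = 188.1/65 = 2.89385
deff = V_st / V_srs = 3.58212/2.89385 = 1.2378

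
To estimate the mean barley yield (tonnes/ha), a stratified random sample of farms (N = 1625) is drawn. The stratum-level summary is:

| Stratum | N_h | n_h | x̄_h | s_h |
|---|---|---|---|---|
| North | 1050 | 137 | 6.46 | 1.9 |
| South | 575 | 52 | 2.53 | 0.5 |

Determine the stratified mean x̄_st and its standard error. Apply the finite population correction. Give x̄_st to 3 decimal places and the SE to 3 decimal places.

x̄_st ≈ 5.069, SE ≈ 0.101

x̄_st = Σ W_h x̄_h = (1050·6.46 + 575·2.53)/1625 = 5.06938
V̂(x̄_st) = Σ W_h² (1 − n_h/N_h) s_h²/n_h, with W_h = N_h/N and N = 1625:
  stratum North: (1050/1625)²·(1 − 137/1050)·1.9²/137 = 0.00956621
  stratum South: (575/1625)²·(1 − 52/575)·0.5²/52 = 0.000547519
V̂(x̄_st) = 0.0101137
SE(x̄_st) = √0.0101137 = 0.100567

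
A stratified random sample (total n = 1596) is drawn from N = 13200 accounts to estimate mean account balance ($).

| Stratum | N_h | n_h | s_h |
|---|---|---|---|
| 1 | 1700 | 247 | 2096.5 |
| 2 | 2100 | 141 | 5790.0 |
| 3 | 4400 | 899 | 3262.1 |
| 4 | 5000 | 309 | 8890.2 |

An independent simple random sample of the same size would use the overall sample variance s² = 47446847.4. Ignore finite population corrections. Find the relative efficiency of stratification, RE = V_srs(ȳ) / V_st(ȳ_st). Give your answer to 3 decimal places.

RE ≈ 0.671

V̂(ȳ_st) = Σ W_h² s_h²/n_h, with W_h = N_h/N and N = 13200:
  stratum 1: (1700/13200)²·2096.5²/247 = 295.15
  stratum 2: (2100/13200)²·5790.0²/141 = 6017.68
  stratum 3: (4400/13200)²·3262.1²/899 = 1315.2
  stratum 4: (5000/13200)²·8890.2²/309 = 36699.2
V_st = 44327.2
V_srs = s²/n = 47446847.4/1596 = 29728.6
Relative efficiency = V_srs / V_st = 29728.6/44327.2 = 0.6707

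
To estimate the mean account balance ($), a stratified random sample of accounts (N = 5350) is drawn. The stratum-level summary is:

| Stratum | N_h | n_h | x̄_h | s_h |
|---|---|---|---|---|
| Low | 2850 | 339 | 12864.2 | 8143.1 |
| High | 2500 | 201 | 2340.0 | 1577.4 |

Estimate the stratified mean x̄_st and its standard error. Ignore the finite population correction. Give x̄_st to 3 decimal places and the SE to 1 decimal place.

x̄_st ≈ 7946.350, SE ≈ 241.3

x̄_st = Σ W_h x̄_h = (2850·12864.2 + 2500·2340.0)/5350 = 7946.34953
V̂(x̄_st) = Σ W_h² s_h²/n_h, with W_h = N_h/N and N = 5350:
  stratum Low: (2850/5350)²·8143.1²/339 = 55508.8
  stratum High: (2500/5350)²·1577.4²/201 = 2703.09
V̂(x̄_st) = 58211.9
SE(x̄_st) = √58211.9 = 241.271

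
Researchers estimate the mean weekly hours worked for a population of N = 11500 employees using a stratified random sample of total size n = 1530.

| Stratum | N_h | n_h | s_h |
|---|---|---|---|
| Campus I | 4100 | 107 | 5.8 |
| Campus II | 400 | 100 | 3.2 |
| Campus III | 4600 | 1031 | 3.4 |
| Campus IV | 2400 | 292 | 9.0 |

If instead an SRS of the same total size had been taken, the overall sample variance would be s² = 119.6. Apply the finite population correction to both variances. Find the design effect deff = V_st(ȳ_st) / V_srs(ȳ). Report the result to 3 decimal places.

V̂(ȳ_st) = Σ W_h² (1 − n_h/N_h) s_h²/n_h, with W_h = N_h/N and N = 11500:
  stratum Campus I: (4100/11500)²·(1 − 107/4100)·5.8²/107 = 0.0389188
  stratum Campus II: (400/11500)²·(1 − 100/400)·3.2²/100 = 9.29149e-05
  stratum Campus III: (4600/11500)²·(1 − 1031/4600)·3.4²/1031 = 0.0013919
  stratum Campus IV: (2400/11500)²·(1 − 292/2400)·9.0²/292 = 0.0106118
V_st = 0.0510154
V_srs = (1 − 1530/11500)·119.6/1530 = 0.0677699
deff = V_st / V_srs = 0.0510154/0.0677699 = 0.7528

deff ≈ 0.753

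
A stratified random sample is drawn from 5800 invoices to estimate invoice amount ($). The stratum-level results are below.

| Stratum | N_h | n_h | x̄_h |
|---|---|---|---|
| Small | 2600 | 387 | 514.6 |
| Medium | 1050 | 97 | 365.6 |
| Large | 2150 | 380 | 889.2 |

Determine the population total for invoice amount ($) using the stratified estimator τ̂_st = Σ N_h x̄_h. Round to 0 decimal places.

τ̂_st ≈ 3633620

τ̂_st = Σ N_h x̄_h = 2600·514.6 + 1050·365.6 + 2150·889.2 = 3633620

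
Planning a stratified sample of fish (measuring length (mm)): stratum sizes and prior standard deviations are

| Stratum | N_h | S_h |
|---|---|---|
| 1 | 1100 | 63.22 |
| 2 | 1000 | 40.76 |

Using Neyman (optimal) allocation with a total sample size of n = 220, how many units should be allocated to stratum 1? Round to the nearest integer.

Neyman allocation: n_h = n · N_h S_h / Σ N_i S_i, with n = 220.
  stratum 1: N_h·S_h = 1100·63.22 = 69542.00
  stratum 2: N_h·S_h = 1000·40.76 = 40760.00
Σ N_h S_h = 110302.00
n for stratum 1 = 220·69542.00/110302.00 = 138.703 → 139

139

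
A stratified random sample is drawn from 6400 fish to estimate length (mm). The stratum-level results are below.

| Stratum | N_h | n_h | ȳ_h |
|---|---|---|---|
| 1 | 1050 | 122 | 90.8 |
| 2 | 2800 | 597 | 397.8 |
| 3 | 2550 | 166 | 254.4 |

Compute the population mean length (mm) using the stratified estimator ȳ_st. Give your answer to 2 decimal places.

N = Σ N_h = 6400. Stratum weights W_h = N_h/N.
ȳ_st = (1050·90.8 + 2800·397.8 + 2550·254.4) / 6400 = 290.2969

ȳ_st ≈ 290.30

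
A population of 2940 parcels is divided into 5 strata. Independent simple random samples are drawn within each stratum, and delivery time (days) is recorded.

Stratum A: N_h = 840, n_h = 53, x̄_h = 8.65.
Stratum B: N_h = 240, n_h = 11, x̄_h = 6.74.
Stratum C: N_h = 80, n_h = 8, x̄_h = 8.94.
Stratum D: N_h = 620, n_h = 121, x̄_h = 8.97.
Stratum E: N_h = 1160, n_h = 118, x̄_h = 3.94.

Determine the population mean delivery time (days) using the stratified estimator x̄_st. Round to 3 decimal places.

x̄_st ≈ 6.711

N = Σ N_h = 2940. Stratum weights W_h = N_h/N.
x̄_st = (840·8.65 + 240·6.74 + 80·8.94 + 620·8.97 + 1160·3.94) / 2940 = 6.71109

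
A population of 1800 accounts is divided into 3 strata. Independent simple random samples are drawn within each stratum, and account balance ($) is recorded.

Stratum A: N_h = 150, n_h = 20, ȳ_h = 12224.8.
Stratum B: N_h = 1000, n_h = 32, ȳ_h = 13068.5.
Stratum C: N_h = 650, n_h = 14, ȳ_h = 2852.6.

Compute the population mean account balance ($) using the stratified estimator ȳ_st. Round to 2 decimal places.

N = Σ N_h = 1800. Stratum weights W_h = N_h/N.
ȳ_st = (150·12224.8 + 1000·13068.5 + 650·2852.6) / 1800 = 9309.1167

ȳ_st ≈ 9309.12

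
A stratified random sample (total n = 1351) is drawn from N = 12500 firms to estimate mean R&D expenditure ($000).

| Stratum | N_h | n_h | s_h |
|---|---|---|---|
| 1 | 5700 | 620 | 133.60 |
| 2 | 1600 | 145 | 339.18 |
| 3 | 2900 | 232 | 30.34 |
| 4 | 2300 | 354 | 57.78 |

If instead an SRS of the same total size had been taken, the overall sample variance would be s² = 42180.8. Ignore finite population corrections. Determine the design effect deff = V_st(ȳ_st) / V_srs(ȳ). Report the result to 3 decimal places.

V̂(ȳ_st) = Σ W_h² s_h²/n_h, with W_h = N_h/N and N = 12500:
  stratum 1: (5700/12500)²·133.60²/620 = 5.9862
  stratum 2: (1600/12500)²·339.18²/145 = 12.9991
  stratum 3: (2900/12500)²·30.34²/232 = 0.21356
  stratum 4: (2300/12500)²·57.78²/354 = 0.319292
V_st = 19.5181
V_srs = s²/n = 42180.8/1351 = 31.2219
deff = V_st / V_srs = 19.5181/31.2219 = 0.6251

deff ≈ 0.625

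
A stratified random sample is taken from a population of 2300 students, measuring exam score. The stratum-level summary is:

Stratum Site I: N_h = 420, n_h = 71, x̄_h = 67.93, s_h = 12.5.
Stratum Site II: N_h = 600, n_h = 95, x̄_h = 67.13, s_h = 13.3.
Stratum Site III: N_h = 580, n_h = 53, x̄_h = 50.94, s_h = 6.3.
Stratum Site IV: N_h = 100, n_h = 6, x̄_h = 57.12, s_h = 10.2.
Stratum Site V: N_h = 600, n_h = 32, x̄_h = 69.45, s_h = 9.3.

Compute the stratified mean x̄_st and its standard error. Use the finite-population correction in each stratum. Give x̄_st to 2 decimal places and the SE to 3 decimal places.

x̄_st = Σ W_h x̄_h = (420·67.93 + 600·67.13 + 580·50.94 + 100·57.12 + 600·69.45)/2300 = 63.36339
V̂(x̄_st) = Σ W_h² (1 − n_h/N_h) s_h²/n_h, with W_h = N_h/N and N = 2300:
  stratum Site I: (420/2300)²·(1 − 71/420)·12.5²/71 = 0.0609791
  stratum Site II: (600/2300)²·(1 − 95/600)·13.3²/95 = 0.106651
  stratum Site III: (580/2300)²·(1 − 53/580)·6.3²/53 = 0.0432701
  stratum Site IV: (100/2300)²·(1 − 6/100)·10.2²/6 = 0.0308121
  stratum Site V: (600/2300)²·(1 − 32/600)·9.3²/32 = 0.174124
V̂(x̄_st) = 0.415837
SE(x̄_st) = √0.415837 = 0.644854

x̄_st ≈ 63.36, SE ≈ 0.645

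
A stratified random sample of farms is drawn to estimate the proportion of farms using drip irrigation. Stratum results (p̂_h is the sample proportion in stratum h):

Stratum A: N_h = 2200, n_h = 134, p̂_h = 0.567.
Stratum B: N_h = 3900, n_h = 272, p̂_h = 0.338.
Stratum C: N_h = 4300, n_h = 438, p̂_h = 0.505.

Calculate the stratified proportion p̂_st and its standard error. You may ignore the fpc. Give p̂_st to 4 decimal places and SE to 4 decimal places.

N = 10400; stratum weights W_h = N_h/N.
p̂_st = Σ W_h p̂_h = (2200·0.567 + 3900·0.338 + 4300·0.505)/10400 = 0.45549
V̂(p̂_st) = Σ W_h² p̂_h(1−p̂_h)/(n_h−1):
  stratum A: (2200/10400)²·0.567·0.433/133 = 8.26034e-05
  stratum B: (3900/10400)²·0.338·0.662/271 = 0.00011611
  stratum C: (4300/10400)²·0.505·0.495/437 = 9.7788e-05
V̂(p̂_st) = 0.000296501; SE = √V̂ = 0.0172192

p̂_st ≈ 0.4555, SE ≈ 0.0172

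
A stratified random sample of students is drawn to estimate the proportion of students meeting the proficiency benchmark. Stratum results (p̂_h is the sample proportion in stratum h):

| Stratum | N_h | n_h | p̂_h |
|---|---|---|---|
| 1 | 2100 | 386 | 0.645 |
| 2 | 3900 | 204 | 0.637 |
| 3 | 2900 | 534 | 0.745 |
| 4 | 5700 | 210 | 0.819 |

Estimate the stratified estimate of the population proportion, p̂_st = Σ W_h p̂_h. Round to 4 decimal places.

p̂_st ≈ 0.7307

N = 14600; stratum weights W_h = N_h/N.
p̂_st = Σ W_h p̂_h = (2100·0.645 + 3900·0.637 + 2900·0.745 + 5700·0.819)/14600 = 0.73066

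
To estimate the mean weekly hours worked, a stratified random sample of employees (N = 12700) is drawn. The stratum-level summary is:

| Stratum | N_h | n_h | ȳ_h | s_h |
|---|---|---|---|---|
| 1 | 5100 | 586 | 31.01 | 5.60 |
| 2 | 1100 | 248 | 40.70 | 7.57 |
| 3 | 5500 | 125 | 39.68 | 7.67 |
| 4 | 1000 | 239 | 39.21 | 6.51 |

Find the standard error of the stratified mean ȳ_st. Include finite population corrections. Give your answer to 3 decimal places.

V̂(ȳ_st) = Σ W_h² (1 − n_h/N_h) s_h²/n_h, with W_h = N_h/N and N = 12700:
  stratum 1: (5100/12700)²·(1 − 586/5100)·5.60²/586 = 0.00763841
  stratum 2: (1100/12700)²·(1 − 248/1100)·7.57²/248 = 0.00134266
  stratum 3: (5500/12700)²·(1 − 125/5500)·7.67²/125 = 0.086261
  stratum 4: (1000/12700)²·(1 − 239/1000)·6.51²/239 = 0.000836645
V̂(ȳ_st) = 0.0960787
SE(ȳ_st) = √0.0960787 = 0.309966

SE(ȳ_st) ≈ 0.310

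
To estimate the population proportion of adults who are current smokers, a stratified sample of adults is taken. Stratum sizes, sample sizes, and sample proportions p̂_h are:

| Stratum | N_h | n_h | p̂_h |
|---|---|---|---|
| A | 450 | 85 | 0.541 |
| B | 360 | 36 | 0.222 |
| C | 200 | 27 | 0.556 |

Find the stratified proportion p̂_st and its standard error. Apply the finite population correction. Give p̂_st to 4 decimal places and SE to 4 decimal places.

p̂_st ≈ 0.4303, SE ≈ 0.0369

N = 1010; stratum weights W_h = N_h/N.
p̂_st = Σ W_h p̂_h = (450·0.541 + 360·0.222 + 200·0.556)/1010 = 0.43027
V̂(p̂_st) = Σ W_h² (1 − n_h/N_h) p̂_h(1−p̂_h)/(n_h−1):
  stratum A: (450/1010)²·(1 − 85/450)·0.541·0.459/84 = 0.000475985
  stratum B: (360/1010)²·(1 − 36/360)·0.222·0.778/35 = 0.000564247
  stratum C: (200/1010)²·(1 − 27/200)·0.556·0.444/26 = 0.000322046
V̂(p̂_st) = 0.00136228; SE = √V̂ = 0.036909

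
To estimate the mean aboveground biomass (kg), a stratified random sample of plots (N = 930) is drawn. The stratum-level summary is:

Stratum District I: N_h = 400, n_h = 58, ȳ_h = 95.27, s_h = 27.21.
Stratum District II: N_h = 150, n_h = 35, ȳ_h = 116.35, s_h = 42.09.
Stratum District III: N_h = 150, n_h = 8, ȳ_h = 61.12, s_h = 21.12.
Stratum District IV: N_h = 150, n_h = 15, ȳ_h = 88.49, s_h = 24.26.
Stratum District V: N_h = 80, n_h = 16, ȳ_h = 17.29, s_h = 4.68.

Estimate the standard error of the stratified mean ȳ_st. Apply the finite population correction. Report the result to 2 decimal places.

SE(ȳ_st) ≈ 2.31

V̂(ȳ_st) = Σ W_h² (1 − n_h/N_h) s_h²/n_h, with W_h = N_h/N and N = 930:
  stratum District I: (400/930)²·(1 − 58/400)·27.21²/58 = 2.01906
  stratum District II: (150/930)²·(1 − 35/150)·42.09²/35 = 1.00952
  stratum District III: (150/930)²·(1 − 8/150)·21.12²/8 = 1.37313
  stratum District IV: (150/930)²·(1 − 15/150)·24.26²/15 = 0.918649
  stratum District V: (80/930)²·(1 − 16/80)·4.68²/16 = 0.00810356
V̂(ȳ_st) = 5.32846
SE(ȳ_st) = √5.32846 = 2.30835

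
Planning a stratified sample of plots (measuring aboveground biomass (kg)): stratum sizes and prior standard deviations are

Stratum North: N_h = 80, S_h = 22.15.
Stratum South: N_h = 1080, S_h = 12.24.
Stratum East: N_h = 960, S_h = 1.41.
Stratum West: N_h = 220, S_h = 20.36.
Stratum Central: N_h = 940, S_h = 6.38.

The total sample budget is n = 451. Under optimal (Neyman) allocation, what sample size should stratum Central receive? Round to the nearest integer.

101

Neyman allocation: n_h = n · N_h S_h / Σ N_i S_i, with n = 451.
  stratum North: N_h·S_h = 80·22.15 = 1772.00
  stratum South: N_h·S_h = 1080·12.24 = 13219.20
  stratum East: N_h·S_h = 960·1.41 = 1353.60
  stratum West: N_h·S_h = 220·20.36 = 4479.20
  stratum Central: N_h·S_h = 940·6.38 = 5997.20
Σ N_h S_h = 26821.20
n for stratum Central = 451·5997.20/26821.20 = 100.843 → 101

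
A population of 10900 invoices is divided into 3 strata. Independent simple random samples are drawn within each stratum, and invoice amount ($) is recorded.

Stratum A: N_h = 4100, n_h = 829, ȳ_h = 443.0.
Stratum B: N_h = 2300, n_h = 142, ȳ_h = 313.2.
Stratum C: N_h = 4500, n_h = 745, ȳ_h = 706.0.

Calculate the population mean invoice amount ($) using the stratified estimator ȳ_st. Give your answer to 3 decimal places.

ȳ_st ≈ 524.189

N = Σ N_h = 10900. Stratum weights W_h = N_h/N.
ȳ_st = (4100·443.0 + 2300·313.2 + 4500·706.0) / 10900 = 524.18899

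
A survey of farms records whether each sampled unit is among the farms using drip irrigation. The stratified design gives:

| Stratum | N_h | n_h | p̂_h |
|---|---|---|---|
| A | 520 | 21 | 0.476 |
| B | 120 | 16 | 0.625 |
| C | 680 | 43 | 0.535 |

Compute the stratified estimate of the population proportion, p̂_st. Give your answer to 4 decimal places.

p̂_st ≈ 0.5199

N = 1320; stratum weights W_h = N_h/N.
p̂_st = Σ W_h p̂_h = (520·0.476 + 120·0.625 + 680·0.535)/1320 = 0.51994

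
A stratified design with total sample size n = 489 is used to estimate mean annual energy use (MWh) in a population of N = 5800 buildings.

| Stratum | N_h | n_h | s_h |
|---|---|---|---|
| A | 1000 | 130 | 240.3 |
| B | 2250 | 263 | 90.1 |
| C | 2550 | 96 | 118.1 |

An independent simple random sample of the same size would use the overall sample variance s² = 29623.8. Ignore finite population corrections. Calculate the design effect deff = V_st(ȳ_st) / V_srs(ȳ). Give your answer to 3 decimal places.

deff ≈ 0.758

V̂(ȳ_st) = Σ W_h² s_h²/n_h, with W_h = N_h/N and N = 5800:
  stratum A: (1000/5800)²·240.3²/130 = 13.2041
  stratum B: (2250/5800)²·90.1²/263 = 4.64518
  stratum C: (2550/5800)²·118.1²/96 = 28.0836
V_st = 45.9329
V_srs = s²/n = 29623.8/489 = 60.5804
deff = V_st / V_srs = 45.9329/60.5804 = 0.7582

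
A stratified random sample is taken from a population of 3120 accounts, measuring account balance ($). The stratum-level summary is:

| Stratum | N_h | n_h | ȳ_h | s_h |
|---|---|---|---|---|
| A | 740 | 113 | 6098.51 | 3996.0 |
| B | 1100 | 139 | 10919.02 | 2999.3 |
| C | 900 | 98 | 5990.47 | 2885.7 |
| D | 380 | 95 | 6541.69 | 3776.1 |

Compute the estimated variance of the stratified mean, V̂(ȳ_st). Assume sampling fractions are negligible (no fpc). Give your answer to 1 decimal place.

V̂(ȳ_st) = Σ W_h² s_h²/n_h, with W_h = N_h/N and N = 3120:
  stratum A: (740/3120)²·3996.0²/113 = 7949.26
  stratum B: (1100/3120)²·2999.3²/139 = 8044.54
  stratum C: (900/3120)²·2885.7²/98 = 7070.53
  stratum D: (380/3120)²·3776.1²/95 = 2226.49
V̂(ȳ_st) = 25290.8

V̂(ȳ_st) ≈ 25290.8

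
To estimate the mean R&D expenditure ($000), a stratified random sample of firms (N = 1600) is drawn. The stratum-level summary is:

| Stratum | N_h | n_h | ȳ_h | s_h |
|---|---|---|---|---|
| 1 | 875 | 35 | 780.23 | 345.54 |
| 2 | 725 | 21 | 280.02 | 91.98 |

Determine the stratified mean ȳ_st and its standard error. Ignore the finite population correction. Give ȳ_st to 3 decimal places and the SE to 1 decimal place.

ȳ_st = Σ W_h ȳ_h = (875·780.23 + 725·280.02)/1600 = 553.57234
V̂(ȳ_st) = Σ W_h² s_h²/n_h, with W_h = N_h/N and N = 1600:
  stratum 1: (875/1600)²·345.54²/35 = 1020.25
  stratum 2: (725/1600)²·91.98²/21 = 82.7187
V̂(ȳ_st) = 1102.96
SE(ȳ_st) = √1102.96 = 33.2109

ȳ_st ≈ 553.572, SE ≈ 33.2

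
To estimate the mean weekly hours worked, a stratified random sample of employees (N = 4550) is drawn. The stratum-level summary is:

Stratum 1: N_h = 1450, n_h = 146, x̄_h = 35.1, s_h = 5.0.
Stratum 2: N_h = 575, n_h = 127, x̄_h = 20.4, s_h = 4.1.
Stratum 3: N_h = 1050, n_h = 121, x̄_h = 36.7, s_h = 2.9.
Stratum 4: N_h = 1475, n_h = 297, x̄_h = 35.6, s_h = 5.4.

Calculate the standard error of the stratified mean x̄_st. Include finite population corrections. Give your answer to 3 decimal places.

V̂(x̄_st) = Σ W_h² (1 − n_h/N_h) s_h²/n_h, with W_h = N_h/N and N = 4550:
  stratum 1: (1450/4550)²·(1 − 146/1450)·5.0²/146 = 0.015639
  stratum 2: (575/4550)²·(1 − 127/575)·4.1²/127 = 0.00164698
  stratum 3: (1050/4550)²·(1 − 121/1050)·2.9²/121 = 0.00327486
  stratum 4: (1475/4550)²·(1 − 297/1475)·5.4²/297 = 0.00824035
V̂(x̄_st) = 0.0288012
SE(x̄_st) = √0.0288012 = 0.169709

SE(x̄_st) ≈ 0.170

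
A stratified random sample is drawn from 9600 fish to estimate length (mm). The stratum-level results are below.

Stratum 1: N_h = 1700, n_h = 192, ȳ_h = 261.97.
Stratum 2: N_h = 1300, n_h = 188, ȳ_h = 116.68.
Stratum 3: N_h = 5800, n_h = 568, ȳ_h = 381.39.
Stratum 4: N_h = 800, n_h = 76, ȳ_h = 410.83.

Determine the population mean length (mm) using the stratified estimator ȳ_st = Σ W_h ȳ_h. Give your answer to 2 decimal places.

ȳ_st ≈ 326.85

N = Σ N_h = 9600. Stratum weights W_h = N_h/N.
ȳ_st = (1700·261.97 + 1300·116.68 + 5800·381.39 + 800·410.83) / 9600 = 326.8499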